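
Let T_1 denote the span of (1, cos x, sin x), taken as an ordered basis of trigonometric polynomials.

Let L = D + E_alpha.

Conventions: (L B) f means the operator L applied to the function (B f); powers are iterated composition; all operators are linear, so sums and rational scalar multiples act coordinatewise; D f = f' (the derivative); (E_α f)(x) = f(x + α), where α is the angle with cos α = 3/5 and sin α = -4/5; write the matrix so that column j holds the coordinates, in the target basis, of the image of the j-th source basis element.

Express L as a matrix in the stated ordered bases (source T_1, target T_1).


image of 1: 1
image of cos x: (3/5)cos x - (1/5)sin x
image of sin x: (1/5)cos x + (3/5)sin x
each image's coordinates form column j of the matrix

the matrix is [[1, 0, 0]; [0, 3/5, 1/5]; [0, -1/5, 3/5]] (rows listed top to bottom)


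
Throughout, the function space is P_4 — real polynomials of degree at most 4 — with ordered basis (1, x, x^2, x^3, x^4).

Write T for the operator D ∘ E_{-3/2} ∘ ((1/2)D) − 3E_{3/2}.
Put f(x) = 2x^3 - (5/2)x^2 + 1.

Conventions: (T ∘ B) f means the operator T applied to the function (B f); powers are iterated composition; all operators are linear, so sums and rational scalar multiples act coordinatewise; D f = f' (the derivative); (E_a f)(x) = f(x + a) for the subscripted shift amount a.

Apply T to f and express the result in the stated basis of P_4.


D f = 6x^2 - 5x
((1/2)D) f = 3x^2 - (5/2)x
E_{-3/2} ((1/2)D) f = 3x^2 - (23/2)x + 21/2
D E_{-3/2} ((1/2)D) f = 6x - 23/2
E_{3/2} f = 2x^3 + (13/2)x^2 + 6x + 17/8
(-3E_{3/2}) f = -6x^3 - (39/2)x^2 - 18x - 51/8
(D ∘ E_{-3/2} ∘ ((1/2)D) − 3E_{3/2}) f = -6x^3 - (39/2)x^2 - 12x - 143/8

g(x) = -6x^3 - (39/2)x^2 - 12x - 143/8


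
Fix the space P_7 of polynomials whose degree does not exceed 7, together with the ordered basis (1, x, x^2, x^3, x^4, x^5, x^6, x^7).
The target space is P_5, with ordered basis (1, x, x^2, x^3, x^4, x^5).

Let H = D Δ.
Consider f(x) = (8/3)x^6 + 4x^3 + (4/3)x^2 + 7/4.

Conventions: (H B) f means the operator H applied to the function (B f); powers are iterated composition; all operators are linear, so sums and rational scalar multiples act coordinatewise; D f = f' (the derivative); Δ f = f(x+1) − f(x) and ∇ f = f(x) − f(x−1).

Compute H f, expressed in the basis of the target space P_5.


the result is g(x) = 80x^4 + 160x^3 + 160x^2 + 104x + 92/3

Δ f = 16x^5 + 40x^4 + (160/3)x^3 + 52x^2 + (92/3)x + 8
D Δ f = 80x^4 + 160x^3 + 160x^2 + 104x + 92/3


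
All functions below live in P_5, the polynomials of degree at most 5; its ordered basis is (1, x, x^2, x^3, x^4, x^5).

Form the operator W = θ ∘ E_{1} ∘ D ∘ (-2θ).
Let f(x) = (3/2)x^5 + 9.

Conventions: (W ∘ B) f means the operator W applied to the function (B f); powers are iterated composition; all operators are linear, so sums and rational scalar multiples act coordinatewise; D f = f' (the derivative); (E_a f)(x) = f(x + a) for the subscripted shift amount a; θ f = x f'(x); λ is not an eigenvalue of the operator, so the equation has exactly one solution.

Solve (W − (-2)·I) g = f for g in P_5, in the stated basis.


the image equals g(x) = (3/4)x^5 + 75x^4 + 3825x^3 + 76275x^2 + 377625x + 9/2

write g with unknown coordinates in the stated basis and equate coefficients in (W − (-2)·I) g = f
solving from the highest basis element down gives g = (3/4)x^5 + 75x^4 + 3825x^3 + 76275x^2 + 377625x + 9/2
check: W g = -150x^4 - 7650x^3 - 152550x^2 - 755250x
so W g − (-2)·g = (3/2)x^5 + 9 = f ✓


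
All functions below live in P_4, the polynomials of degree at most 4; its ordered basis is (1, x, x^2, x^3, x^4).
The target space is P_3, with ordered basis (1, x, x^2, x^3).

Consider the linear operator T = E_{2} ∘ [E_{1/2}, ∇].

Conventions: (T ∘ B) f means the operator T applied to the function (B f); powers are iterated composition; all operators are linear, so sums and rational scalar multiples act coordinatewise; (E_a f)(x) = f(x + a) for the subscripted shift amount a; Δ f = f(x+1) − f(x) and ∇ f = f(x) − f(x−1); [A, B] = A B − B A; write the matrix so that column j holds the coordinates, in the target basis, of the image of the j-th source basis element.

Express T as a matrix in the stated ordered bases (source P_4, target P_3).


image of 1: 0
image of x: 0
image of x^2: 0
image of x^3: 0
image of x^4: 0
each image's coordinates form column j of the matrix

the matrix is [[0, 0, 0, 0, 0]; [0, 0, 0, 0, 0]; [0, 0, 0, 0, 0]; [0, 0, 0, 0, 0]] (rows listed top to bottom)


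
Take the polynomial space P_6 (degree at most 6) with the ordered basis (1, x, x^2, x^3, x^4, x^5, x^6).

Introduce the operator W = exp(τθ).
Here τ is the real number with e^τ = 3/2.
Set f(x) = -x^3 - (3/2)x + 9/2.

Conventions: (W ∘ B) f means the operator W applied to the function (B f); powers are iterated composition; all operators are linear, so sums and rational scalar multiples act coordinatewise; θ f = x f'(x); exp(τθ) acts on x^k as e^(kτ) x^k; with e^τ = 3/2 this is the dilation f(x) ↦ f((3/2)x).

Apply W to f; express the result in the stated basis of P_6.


exp(τθ) x^k = e^(kτ) x^k; with e^τ = 3/2 this sends x^k to (3/2)^k x^k
x ↦ 3/2 x
x^3 ↦ 27/8 x^3
applying this coordinatewise to f: exp(τθ) f = -(27/8)x^3 - (9/4)x + 9/2

the image equals g(x) = -(27/8)x^3 - (9/4)x + 9/2


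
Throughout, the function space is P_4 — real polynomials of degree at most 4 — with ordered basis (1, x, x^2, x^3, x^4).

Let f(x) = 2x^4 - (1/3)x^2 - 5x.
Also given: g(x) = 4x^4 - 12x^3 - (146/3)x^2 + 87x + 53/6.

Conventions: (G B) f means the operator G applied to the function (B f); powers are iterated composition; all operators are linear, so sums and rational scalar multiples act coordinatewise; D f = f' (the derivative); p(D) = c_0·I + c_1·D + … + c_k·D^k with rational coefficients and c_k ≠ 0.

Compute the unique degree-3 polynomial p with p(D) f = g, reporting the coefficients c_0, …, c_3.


p(D) = 2·I − (3/2)·D − 2·D^2 + 2·D^3, i.e. c_0 = 2, c_1 = -3/2, c_2 = -2, c_3 = 2

D^0 f = 2x^4 - (1/3)x^2 - 5x
D^1 f = 8x^3 - (2/3)x - 5
D^2 f = 24x^2 - 2/3
D^3 f = 48x
matching coefficients of g against c_0 f + c_1 Df + … from the top degree down determines the c_i
solution: c_0 = 2, c_1 = -3/2, c_2 = -2, c_3 = 2


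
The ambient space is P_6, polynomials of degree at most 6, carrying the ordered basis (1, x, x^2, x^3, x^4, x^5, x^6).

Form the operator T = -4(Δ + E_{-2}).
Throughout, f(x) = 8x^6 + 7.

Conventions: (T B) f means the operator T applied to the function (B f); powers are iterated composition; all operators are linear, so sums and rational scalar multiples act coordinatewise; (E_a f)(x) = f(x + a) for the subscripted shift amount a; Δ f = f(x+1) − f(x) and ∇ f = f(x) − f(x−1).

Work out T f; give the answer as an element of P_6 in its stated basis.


Δ f = 48x^5 + 120x^4 + 160x^3 + 120x^2 + 48x + 8
E_{-2} f = 8x^6 - 96x^5 + 480x^4 - 1280x^3 + 1920x^2 - 1536x + 519
(Δ + E_{-2}) f = 8x^6 - 48x^5 + 600x^4 - 1120x^3 + 2040x^2 - 1488x + 527
(-4(Δ + E_{-2})) f = -32x^6 + 192x^5 - 2400x^4 + 4480x^3 - 8160x^2 + 5952x - 2108

the image equals g(x) = -32x^6 + 192x^5 - 2400x^4 + 4480x^3 - 8160x^2 + 5952x - 2108


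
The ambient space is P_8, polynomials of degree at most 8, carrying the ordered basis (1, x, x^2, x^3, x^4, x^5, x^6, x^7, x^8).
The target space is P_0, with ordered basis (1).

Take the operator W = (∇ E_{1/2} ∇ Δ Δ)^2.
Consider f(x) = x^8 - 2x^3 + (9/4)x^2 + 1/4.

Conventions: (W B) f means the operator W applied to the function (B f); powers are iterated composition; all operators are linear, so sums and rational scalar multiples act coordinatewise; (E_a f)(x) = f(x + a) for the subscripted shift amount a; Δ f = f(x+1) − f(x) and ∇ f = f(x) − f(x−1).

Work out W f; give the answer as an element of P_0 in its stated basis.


Δ f = 8x^7 + 28x^6 + 56x^5 + 70x^4 + 56x^3 + 22x^2 + (13/2)x + 5/4
Δ Δ f = 56x^6 + 336x^5 + 980x^4 + 1680x^3 + 1736x^2 + 996x + 493/2
∇ (Δ Δ) f = 336x^5 + 840x^4 + 1680x^3 + 1680x^2 + 1008x + 240
E_{1/2} ∇ (Δ Δ) f = 336x^5 + 1680x^4 + 4200x^3 + 5880x^2 + 4473x + 1437
∇ E_{1/2} ∇ (Δ Δ) f = 1680x^4 + 3360x^3 + 5880x^2 + 4200x + 1449
Δ (∇ E_{1/2} ∇ Δ Δ) f = 6720x^3 + 20160x^2 + 28560x + 15120
Δ Δ (∇ E_{1/2} ∇ Δ Δ) f = 20160x^2 + 60480x + 55440
∇ (Δ Δ) (∇ E_{1/2} ∇ Δ Δ) f = 40320x + 40320
E_{1/2} ∇ (Δ Δ) (∇ E_{1/2} ∇ Δ Δ) f = 40320x + 60480
∇ E_{1/2} ∇ (Δ Δ) (∇ E_{1/2} ∇ Δ Δ) f = 40320

the image equals g(x) = 40320


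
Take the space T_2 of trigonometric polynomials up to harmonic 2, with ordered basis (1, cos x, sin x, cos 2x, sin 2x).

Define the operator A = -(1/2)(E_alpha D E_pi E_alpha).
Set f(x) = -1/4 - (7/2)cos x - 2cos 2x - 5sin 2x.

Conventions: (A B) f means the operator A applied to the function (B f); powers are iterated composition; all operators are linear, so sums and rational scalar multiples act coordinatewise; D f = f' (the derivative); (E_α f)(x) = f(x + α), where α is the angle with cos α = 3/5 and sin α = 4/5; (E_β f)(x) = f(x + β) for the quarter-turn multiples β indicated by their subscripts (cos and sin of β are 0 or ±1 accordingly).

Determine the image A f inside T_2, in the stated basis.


E_alpha f = -1/4 - (21/10)cos x + (14/5)sin x - (106/25)cos 2x + (83/25)sin 2x
E_pi E_alpha f = -1/4 + (21/10)cos x - (14/5)sin x - (106/25)cos 2x + (83/25)sin 2x
D E_pi E_alpha f = -(14/5)cos x - (21/10)sin x + (166/25)cos 2x + (212/25)sin 2x
E_alpha (D E_pi E_alpha) f = -(84/25)cos x + (49/50)sin x + (3926/625)cos 2x - (5468/625)sin 2x
(-(1/2)(E_alpha D E_pi E_alpha)) f = (42/25)cos x - (49/100)sin x - (1963/625)cos 2x + (2734/625)sin 2x

the image equals g(x) = (42/25)cos x - (49/100)sin x - (1963/625)cos 2x + (2734/625)sin 2x


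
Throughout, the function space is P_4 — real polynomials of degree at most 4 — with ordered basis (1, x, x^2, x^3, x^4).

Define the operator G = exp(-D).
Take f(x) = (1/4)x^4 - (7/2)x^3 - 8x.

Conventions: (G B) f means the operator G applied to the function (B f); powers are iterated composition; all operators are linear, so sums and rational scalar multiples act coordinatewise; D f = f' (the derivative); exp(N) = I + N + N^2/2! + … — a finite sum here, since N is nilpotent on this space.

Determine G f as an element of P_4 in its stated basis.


g(x) = (1/4)x^4 - (9/2)x^3 + 12x^2 - (39/2)x + 47/4

order-1 term: -x^3 + (21/2)x^2 + 8
order-2 term: (3/2)x^2 - (21/2)x
order-3 term: -x + 7/2
order-4 term: 1/4
the series for exp(-D) f terminates at order 4
exp(-D) f = (1/4)x^4 - (9/2)x^3 + 12x^2 - (39/2)x + 47/4


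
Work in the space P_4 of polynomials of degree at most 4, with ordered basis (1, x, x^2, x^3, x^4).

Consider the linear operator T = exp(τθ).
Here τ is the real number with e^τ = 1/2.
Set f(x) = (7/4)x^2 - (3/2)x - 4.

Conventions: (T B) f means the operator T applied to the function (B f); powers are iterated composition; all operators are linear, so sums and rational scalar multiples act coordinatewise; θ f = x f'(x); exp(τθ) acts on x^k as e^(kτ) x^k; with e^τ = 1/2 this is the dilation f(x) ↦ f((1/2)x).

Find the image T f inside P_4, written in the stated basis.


g(x) = (7/16)x^2 - (3/4)x - 4

exp(τθ) x^k = e^(kτ) x^k; with e^τ = 1/2 this sends x^k to (1/2)^k x^k
x ↦ 1/2 x
x^2 ↦ 1/4 x^2
applying this coordinatewise to f: exp(τθ) f = (7/16)x^2 - (3/4)x - 4


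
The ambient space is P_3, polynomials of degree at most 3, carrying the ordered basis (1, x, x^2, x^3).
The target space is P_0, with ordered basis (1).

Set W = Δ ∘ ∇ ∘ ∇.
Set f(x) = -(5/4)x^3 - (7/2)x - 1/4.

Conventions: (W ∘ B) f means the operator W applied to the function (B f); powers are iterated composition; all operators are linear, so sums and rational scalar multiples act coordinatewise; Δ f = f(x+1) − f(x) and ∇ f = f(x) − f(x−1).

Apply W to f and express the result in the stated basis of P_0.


the image equals g(x) = -15/2

∇ f = -(15/4)x^2 + (15/4)x - 19/4
∇ ∇ f = -(15/2)x + 15/2
Δ (∇ ∘ ∇) f = -15/2


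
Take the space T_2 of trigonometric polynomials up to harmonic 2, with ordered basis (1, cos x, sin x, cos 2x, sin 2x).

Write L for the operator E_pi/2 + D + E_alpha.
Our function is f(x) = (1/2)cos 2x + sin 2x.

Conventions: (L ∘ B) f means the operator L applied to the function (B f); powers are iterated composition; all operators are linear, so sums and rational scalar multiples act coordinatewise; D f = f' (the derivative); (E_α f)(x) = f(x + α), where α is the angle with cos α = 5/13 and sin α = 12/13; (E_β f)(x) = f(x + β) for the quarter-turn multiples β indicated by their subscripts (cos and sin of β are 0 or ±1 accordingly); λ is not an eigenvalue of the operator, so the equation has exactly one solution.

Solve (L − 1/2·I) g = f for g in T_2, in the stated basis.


write g with unknown coordinates in the stated basis and equate coefficients in (L − 1/2·I) g = f
solving from the highest basis element down gives g = -(2577/8249)cos 2x - (574/8249)sin 2x
check: L g = (2836/8249)cos 2x + (7962/8249)sin 2x
so L g − 1/2·g = (1/2)cos 2x + sin 2x = f ✓

g(x) = -(2577/8249)cos 2x - (574/8249)sin 2x


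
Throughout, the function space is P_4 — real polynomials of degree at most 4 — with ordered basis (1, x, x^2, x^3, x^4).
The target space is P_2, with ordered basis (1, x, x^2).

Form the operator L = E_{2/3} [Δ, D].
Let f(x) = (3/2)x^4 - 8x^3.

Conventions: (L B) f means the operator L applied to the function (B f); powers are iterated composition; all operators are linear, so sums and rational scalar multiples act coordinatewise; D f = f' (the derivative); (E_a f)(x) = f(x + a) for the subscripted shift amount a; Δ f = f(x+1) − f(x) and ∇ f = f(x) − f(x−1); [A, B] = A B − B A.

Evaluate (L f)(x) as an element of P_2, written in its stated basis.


g(x) = 0

D f = 6x^3 - 24x^2
Δ D f = 18x^2 - 30x - 18
Δ f = 6x^3 - 15x^2 - 18x - 13/2
D Δ f = 18x^2 - 30x - 18
[Δ, D] f = 0
E_{2/3} [Δ, D] f = 0


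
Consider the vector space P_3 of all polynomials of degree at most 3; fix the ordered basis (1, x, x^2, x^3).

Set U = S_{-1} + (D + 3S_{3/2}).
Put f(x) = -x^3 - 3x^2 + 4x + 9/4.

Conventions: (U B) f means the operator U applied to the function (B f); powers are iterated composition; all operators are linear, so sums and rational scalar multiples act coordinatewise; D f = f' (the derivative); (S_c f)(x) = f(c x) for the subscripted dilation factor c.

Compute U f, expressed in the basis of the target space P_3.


the image equals g(x) = -(73/8)x^3 - (105/4)x^2 + 8x + 13

S_{-1} f = x^3 - 3x^2 - 4x + 9/4
D f = -3x^2 - 6x + 4
S_{3/2} f = -(27/8)x^3 - (27/4)x^2 + 6x + 9/4
(3S_{3/2}) f = -(81/8)x^3 - (81/4)x^2 + 18x + 27/4
(D + 3S_{3/2}) f = -(81/8)x^3 - (93/4)x^2 + 12x + 43/4
(S_{-1} + (D + 3S_{3/2})) f = -(73/8)x^3 - (105/4)x^2 + 8x + 13


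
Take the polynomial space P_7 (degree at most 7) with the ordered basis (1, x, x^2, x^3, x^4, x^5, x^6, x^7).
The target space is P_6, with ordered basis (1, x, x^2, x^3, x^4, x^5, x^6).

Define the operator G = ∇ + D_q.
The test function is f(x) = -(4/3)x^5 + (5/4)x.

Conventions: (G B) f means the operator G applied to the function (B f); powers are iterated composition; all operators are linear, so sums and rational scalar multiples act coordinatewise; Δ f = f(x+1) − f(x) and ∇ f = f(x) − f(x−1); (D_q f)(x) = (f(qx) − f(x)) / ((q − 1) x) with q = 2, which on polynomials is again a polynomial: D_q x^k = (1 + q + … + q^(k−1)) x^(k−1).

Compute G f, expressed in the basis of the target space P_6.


the result is g(x) = -48x^4 + (40/3)x^3 - (40/3)x^2 + (20/3)x + 7/6

∇ f = -(20/3)x^4 + (40/3)x^3 - (40/3)x^2 + (20/3)x - 1/12
D_q f = -(124/3)x^4 + 5/4
(∇ + D_q) f = -48x^4 + (40/3)x^3 - (40/3)x^2 + (20/3)x + 7/6


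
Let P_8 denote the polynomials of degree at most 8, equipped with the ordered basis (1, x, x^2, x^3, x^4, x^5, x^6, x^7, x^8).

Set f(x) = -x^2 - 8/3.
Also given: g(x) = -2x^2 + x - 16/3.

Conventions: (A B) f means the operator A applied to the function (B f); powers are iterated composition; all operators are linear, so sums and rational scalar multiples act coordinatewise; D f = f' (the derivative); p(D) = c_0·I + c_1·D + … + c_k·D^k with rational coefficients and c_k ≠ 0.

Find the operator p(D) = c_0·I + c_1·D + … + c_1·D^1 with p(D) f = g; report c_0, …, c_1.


p(D) = 2·I − (1/2)·D, i.e. c_0 = 2, c_1 = -1/2

D^0 f = -x^2 - 8/3
D^1 f = -2x
matching coefficients of g against c_0 f + c_1 Df + … from the top degree down determines the c_i
solution: c_0 = 2, c_1 = -1/2


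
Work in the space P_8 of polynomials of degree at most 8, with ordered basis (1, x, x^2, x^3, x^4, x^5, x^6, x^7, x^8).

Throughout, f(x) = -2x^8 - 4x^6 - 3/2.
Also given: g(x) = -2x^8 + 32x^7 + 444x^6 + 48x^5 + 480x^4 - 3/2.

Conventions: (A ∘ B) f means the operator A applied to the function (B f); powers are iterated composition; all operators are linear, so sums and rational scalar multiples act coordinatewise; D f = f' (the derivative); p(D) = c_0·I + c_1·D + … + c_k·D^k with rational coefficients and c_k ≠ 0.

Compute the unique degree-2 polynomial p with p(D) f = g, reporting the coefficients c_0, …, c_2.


D^0 f = -2x^8 - 4x^6 - 3/2
D^1 f = -16x^7 - 24x^5
D^2 f = -112x^6 - 120x^4
matching coefficients of g against c_0 f + c_1 Df + … from the top degree down determines the c_i
solution: c_0 = 1, c_1 = -2, c_2 = -4

p(D) = I − 2·D − 4·D^2, i.e. c_0 = 1, c_1 = -2, c_2 = -4


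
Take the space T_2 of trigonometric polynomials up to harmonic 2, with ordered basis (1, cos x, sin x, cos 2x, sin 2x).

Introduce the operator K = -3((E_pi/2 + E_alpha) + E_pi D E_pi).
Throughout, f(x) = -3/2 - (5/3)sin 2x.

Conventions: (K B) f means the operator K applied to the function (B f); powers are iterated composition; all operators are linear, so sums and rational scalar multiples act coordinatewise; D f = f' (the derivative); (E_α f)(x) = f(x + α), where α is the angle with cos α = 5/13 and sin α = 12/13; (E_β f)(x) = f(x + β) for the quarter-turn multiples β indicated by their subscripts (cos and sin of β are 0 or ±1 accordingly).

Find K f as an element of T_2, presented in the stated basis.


g(x) = 9 + (2290/169)cos 2x - (1440/169)sin 2x

E_pi/2 f = -3/2 + (5/3)sin 2x
E_alpha f = -3/2 - (200/169)cos 2x + (595/507)sin 2x
(E_pi/2 + E_alpha) f = -3 - (200/169)cos 2x + (480/169)sin 2x
E_pi f = -3/2 - (5/3)sin 2x
D E_pi f = -(10/3)cos 2x
E_pi D E_pi f = -(10/3)cos 2x
((E_pi/2 + E_alpha) + E_pi D E_pi) f = -3 - (2290/507)cos 2x + (480/169)sin 2x
(-3((E_pi/2 + E_alpha) + E_pi D E_pi)) f = 9 + (2290/169)cos 2x - (1440/169)sin 2x


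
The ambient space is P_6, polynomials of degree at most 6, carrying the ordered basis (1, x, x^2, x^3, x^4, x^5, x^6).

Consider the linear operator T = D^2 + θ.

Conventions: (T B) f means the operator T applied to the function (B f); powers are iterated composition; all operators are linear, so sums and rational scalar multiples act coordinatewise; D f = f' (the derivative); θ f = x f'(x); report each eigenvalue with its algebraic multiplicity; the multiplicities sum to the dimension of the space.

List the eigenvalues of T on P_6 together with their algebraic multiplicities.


image of 1: 0
image of x: x
image of x^2: 2x^2 + 2
image of x^3: 3x^3 + 6x
image of x^4: 4x^4 + 12x^2
image of x^5: 5x^5 + 20x^3
image of x^6: 6x^6 + 30x^4
the matrix is upper triangular; its diagonal is (0, 1, 2, 3, 4, 5, 6)
for a triangular matrix the eigenvalues are the diagonal entries, with algebraic multiplicity their repetition count

λ = 0 (multiplicity 1), λ = 1 (multiplicity 1), λ = 2 (multiplicity 1), λ = 3 (multiplicity 1), λ = 4 (multiplicity 1), λ = 5 (multiplicity 1), λ = 6 (multiplicity 1)


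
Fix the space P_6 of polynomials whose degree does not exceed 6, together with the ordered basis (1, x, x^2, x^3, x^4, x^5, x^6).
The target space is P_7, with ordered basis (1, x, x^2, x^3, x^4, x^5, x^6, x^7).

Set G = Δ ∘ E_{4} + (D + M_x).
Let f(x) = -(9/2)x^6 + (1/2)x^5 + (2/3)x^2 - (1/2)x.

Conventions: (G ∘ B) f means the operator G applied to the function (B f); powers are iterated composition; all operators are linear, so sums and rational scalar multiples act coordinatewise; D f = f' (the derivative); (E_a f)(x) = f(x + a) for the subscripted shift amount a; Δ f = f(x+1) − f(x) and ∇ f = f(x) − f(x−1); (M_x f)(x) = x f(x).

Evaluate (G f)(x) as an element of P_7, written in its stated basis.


E_{4} f = -(9/2)x^6 - (215/2)x^5 - 1070x^4 - 5680x^3 - (50878/3)x^2 - (162019/6)x - 53734/3
Δ E_{4} f = -27x^5 - 605x^4 - 5445x^3 - (49205/2)x^2 - (334819/6)x - 101649/2
D f = -27x^5 + (5/2)x^4 + (4/3)x - 1/2
M_x f = -(9/2)x^7 + (1/2)x^6 + (2/3)x^3 - (1/2)x^2
(D + M_x) f = -(9/2)x^7 + (1/2)x^6 - 27x^5 + (5/2)x^4 + (2/3)x^3 - (1/2)x^2 + (4/3)x - 1/2
(Δ ∘ E_{4} + (D + M_x)) f = -(9/2)x^7 + (1/2)x^6 - 54x^5 - (1205/2)x^4 - (16333/3)x^3 - 24603x^2 - (334811/6)x - 50825

the result is g(x) = -(9/2)x^7 + (1/2)x^6 - 54x^5 - (1205/2)x^4 - (16333/3)x^3 - 24603x^2 - (334811/6)x - 50825


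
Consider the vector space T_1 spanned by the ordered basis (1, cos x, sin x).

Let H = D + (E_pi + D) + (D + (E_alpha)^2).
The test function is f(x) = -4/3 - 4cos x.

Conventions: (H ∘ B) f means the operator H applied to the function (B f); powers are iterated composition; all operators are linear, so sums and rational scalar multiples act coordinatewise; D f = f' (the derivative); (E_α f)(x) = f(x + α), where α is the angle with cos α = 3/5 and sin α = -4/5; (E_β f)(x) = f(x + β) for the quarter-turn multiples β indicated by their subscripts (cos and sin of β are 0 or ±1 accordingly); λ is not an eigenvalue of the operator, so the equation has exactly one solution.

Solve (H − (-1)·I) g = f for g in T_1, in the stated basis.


the result is g(x) = -4/9 + (14/53)cos x - (102/53)sin x

write g with unknown coordinates in the stated basis and equate coefficients in (H − (-1)·I) g = f
solving from the highest basis element down gives g = -4/9 + (14/53)cos x - (102/53)sin x
check: H g = -8/9 - (226/53)cos x + (102/53)sin x
so H g − (-1)·g = -4/3 - 4cos x = f ✓


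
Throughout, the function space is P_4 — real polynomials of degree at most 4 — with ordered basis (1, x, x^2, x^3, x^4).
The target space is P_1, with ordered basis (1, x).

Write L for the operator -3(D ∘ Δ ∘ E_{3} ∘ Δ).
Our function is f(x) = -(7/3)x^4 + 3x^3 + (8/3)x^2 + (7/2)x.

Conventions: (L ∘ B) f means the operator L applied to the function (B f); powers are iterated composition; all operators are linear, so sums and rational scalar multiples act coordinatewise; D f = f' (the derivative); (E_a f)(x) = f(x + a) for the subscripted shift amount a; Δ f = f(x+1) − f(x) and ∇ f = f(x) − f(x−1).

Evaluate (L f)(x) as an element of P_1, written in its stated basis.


Δ f = -(28/3)x^3 - 5x^2 + 5x + 41/6
E_{3} Δ f = -(28/3)x^3 - 89x^2 - 277x - 1651/6
Δ (E_{3} ∘ Δ) f = -28x^2 - 206x - 1126/3
D Δ (E_{3} ∘ Δ) f = -56x - 206
(-3(D ∘ Δ ∘ E_{3} ∘ Δ)) f = 168x + 618

g(x) = 168x + 618


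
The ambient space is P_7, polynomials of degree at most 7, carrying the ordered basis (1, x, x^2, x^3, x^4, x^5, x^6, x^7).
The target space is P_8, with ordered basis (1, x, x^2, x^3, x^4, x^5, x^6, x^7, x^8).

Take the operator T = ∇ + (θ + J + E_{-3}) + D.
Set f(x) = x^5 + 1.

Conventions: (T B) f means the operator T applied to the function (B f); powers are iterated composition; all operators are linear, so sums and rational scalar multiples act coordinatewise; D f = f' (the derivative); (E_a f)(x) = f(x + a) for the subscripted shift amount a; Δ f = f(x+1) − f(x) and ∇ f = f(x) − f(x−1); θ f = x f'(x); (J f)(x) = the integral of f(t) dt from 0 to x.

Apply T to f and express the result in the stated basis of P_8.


the image equals g(x) = (1/6)x^6 + 6x^5 - 5x^4 + 80x^3 - 260x^2 + 401x - 241

∇ f = 5x^4 - 10x^3 + 10x^2 - 5x + 1
θ f = 5x^5
J f = (1/6)x^6 + x
E_{-3} f = x^5 - 15x^4 + 90x^3 - 270x^2 + 405x - 242
(θ + J + E_{-3}) f = (1/6)x^6 + 6x^5 - 15x^4 + 90x^3 - 270x^2 + 406x - 242
D f = 5x^4
(∇ + (θ + J + E_{-3}) + D) f = (1/6)x^6 + 6x^5 - 5x^4 + 80x^3 - 260x^2 + 401x - 241


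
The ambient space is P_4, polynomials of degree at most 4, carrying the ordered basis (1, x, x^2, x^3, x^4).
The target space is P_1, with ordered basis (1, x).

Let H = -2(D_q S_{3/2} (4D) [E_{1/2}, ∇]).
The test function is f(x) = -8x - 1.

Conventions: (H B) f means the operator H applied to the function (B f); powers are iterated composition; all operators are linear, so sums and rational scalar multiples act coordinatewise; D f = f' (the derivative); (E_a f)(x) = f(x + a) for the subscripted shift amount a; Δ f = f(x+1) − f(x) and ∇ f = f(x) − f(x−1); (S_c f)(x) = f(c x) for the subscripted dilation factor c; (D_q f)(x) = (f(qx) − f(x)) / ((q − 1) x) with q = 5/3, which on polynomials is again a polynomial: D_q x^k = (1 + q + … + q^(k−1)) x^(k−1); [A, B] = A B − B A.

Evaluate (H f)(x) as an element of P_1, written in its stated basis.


∇ f = -8
E_{1/2} ∇ f = -8
E_{1/2} f = -8x - 5
∇ E_{1/2} f = -8
[E_{1/2}, ∇] f = 0
D [E_{1/2}, ∇] f = 0
(4D) [E_{1/2}, ∇] f = 0
S_{3/2} (4D) [E_{1/2}, ∇] f = 0
D_q S_{3/2} (4D) [E_{1/2}, ∇] f = 0
(-2(D_q S_{3/2} (4D) [E_{1/2}, ∇])) f = 0

the image equals g(x) = 0


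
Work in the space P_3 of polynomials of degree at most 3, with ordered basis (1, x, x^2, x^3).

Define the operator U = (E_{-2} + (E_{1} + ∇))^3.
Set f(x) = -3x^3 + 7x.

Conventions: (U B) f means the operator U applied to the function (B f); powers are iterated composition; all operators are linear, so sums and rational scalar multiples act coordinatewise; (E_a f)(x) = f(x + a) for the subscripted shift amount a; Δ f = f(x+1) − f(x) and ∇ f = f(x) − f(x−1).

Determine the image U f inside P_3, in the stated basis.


E_{-2} f = -3x^3 + 18x^2 - 29x + 10
E_{1} f = -3x^3 - 9x^2 - 2x + 4
∇ f = -9x^2 + 9x + 4
(E_{1} + ∇) f = -3x^3 - 18x^2 + 7x + 8
(E_{-2} + (E_{1} + ∇)) f = -6x^3 - 22x + 18
E_{-2} (E_{-2} + (E_{1} + ∇)) f = -6x^3 + 36x^2 - 94x + 110
E_{1} (E_{-2} + (E_{1} + ∇)) f = -6x^3 - 18x^2 - 40x - 10
∇ (E_{-2} + (E_{1} + ∇)) f = -18x^2 + 18x - 28
(E_{1} + ∇) (E_{-2} + (E_{1} + ∇)) f = -6x^3 - 36x^2 - 22x - 38
(E_{-2} + (E_{1} + ∇)) (E_{-2} + (E_{1} + ∇)) f = -12x^3 - 116x + 72
E_{-2} (E_{-2} + (E_{1} + ∇)) (E_{-2} + (E_{1} + ∇)) f = -12x^3 + 72x^2 - 260x + 400
E_{1} (E_{-2} + (E_{1} + ∇)) (E_{-2} + (E_{1} + ∇)) f = -12x^3 - 36x^2 - 152x - 56
∇ (E_{-2} + (E_{1} + ∇)) (E_{-2} + (E_{1} + ∇)) f = -36x^2 + 36x - 128
(E_{1} + ∇) (E_{-2} + (E_{1} + ∇)) (E_{-2} + (E_{1} + ∇)) f = -12x^3 - 72x^2 - 116x - 184
(E_{-2} + (E_{1} + ∇)) (E_{-2} + (E_{1} + ∇)) (E_{-2} + (E_{1} + ∇)) f = -24x^3 - 376x + 216

the image equals g(x) = -24x^3 - 376x + 216


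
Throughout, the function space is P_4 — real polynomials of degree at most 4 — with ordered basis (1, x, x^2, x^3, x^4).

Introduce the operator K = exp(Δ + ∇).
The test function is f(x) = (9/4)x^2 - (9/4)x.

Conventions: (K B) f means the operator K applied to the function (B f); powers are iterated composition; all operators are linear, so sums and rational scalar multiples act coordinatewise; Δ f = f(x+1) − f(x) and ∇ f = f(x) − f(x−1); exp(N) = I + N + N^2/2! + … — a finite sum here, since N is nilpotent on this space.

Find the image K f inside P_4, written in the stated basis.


the result is g(x) = (9/4)x^2 + (27/4)x + 9/2

order-1 term: 9x - 9/2
order-2 term: 9
the series for exp(Δ + ∇) f terminates at order 2
exp(Δ + ∇) f = (9/4)x^2 + (27/4)x + 9/2


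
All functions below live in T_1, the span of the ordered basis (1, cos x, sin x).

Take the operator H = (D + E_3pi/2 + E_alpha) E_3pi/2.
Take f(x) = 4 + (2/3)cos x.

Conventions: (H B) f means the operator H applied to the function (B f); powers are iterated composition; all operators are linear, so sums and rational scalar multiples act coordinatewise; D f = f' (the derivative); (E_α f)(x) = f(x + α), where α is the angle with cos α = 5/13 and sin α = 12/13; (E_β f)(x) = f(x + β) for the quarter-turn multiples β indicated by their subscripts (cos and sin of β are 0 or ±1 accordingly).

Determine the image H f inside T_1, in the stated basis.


E_3pi/2 f = 4 + (2/3)sin x
D E_3pi/2 f = (2/3)cos x
E_3pi/2 E_3pi/2 f = 4 - (2/3)cos x
E_alpha E_3pi/2 f = 4 + (8/13)cos x + (10/39)sin x
(D + E_3pi/2 + E_alpha) E_3pi/2 f = 8 + (8/13)cos x + (10/39)sin x

the image equals g(x) = 8 + (8/13)cos x + (10/39)sin x


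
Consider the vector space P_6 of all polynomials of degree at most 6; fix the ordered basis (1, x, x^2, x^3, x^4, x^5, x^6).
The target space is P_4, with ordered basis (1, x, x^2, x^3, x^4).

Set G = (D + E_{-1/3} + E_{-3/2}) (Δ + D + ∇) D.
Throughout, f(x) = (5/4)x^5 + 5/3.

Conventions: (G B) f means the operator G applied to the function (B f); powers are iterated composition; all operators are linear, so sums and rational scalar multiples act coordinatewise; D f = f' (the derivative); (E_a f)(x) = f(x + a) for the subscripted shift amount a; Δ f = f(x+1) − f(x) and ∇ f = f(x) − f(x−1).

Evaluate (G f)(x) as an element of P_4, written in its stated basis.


D f = (25/4)x^4
Δ D f = 25x^3 + (75/2)x^2 + 25x + 25/4
D D f = 25x^3
∇ D f = 25x^3 - (75/2)x^2 + 25x - 25/4
(Δ + D + ∇) D f = 75x^3 + 50x
D (Δ + D + ∇) D f = 225x^2 + 50
E_{-1/3} (Δ + D + ∇) D f = 75x^3 - 75x^2 + 75x - 175/9
E_{-3/2} (Δ + D + ∇) D f = 75x^3 - (675/2)x^2 + (2225/4)x - 2625/8
(D + E_{-1/3} + E_{-3/2}) (Δ + D + ∇) D f = 150x^3 - (375/2)x^2 + (2525/4)x - 21425/72

the image equals g(x) = 150x^3 - (375/2)x^2 + (2525/4)x - 21425/72


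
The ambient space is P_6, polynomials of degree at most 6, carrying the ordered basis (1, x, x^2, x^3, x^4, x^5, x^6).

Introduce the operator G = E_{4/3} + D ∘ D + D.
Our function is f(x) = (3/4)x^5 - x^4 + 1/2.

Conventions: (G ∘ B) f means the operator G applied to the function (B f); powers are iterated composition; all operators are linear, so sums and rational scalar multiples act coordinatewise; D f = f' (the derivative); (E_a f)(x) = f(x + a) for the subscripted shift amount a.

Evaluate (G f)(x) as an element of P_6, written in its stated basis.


E_{4/3} f = (3/4)x^5 + 4x^4 + 8x^3 + (64/9)x^2 + (64/27)x + 1/2
D f = (15/4)x^4 - 4x^3
D D f = 15x^3 - 12x^2
D f = (15/4)x^4 - 4x^3
(E_{4/3} + D ∘ D + D) f = (3/4)x^5 + (31/4)x^4 + 19x^3 - (44/9)x^2 + (64/27)x + 1/2

the result is g(x) = (3/4)x^5 + (31/4)x^4 + 19x^3 - (44/9)x^2 + (64/27)x + 1/2


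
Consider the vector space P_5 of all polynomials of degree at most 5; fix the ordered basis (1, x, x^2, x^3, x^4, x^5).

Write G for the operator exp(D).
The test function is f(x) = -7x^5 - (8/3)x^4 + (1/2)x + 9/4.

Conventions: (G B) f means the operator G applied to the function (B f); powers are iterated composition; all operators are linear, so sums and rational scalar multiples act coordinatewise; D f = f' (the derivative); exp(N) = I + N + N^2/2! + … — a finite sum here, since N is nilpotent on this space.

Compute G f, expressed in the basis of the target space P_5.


order-1 term: -35x^4 - (32/3)x^3 + 1/2
order-2 term: -70x^3 - 16x^2
order-3 term: -70x^2 - (32/3)x
order-4 term: -35x - 8/3
order-5 term: -7
the series for exp(D) f terminates at order 5
exp(D) f = -7x^5 - (113/3)x^4 - (242/3)x^3 - 86x^2 - (271/6)x - 83/12

the result is g(x) = -7x^5 - (113/3)x^4 - (242/3)x^3 - 86x^2 - (271/6)x - 83/12


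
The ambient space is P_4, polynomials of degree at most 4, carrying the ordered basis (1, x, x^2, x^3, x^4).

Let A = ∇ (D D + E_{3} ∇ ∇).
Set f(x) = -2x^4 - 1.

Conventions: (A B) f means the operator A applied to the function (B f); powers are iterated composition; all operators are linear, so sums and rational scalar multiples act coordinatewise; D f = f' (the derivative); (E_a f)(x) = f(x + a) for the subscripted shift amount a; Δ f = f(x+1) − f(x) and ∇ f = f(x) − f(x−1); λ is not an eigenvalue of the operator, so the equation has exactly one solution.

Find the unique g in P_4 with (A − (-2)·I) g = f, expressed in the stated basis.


g(x) = -x^4 + 24x + 23/2

write g with unknown coordinates in the stated basis and equate coefficients in (A − (-2)·I) g = f
solving from the highest basis element down gives g = -x^4 + 24x + 23/2
check: A g = -48x - 24
so A g − (-2)·g = -2x^4 - 1 = f ✓


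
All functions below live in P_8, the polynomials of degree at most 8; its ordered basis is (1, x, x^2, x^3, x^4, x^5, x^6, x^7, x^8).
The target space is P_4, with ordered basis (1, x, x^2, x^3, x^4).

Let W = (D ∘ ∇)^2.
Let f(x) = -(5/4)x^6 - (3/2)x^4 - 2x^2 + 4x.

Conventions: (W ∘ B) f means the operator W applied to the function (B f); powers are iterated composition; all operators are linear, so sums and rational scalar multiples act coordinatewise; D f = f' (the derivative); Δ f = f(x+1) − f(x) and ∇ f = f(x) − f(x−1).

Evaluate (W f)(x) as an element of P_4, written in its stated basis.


the image equals g(x) = -450x^2 + 900x - 561

∇ f = -(15/2)x^5 + (75/4)x^4 - 31x^3 + (111/4)x^2 - (35/2)x + 35/4
D ∇ f = -(75/2)x^4 + 75x^3 - 93x^2 + (111/2)x - 35/2
∇ (D ∘ ∇) f = -150x^3 + 450x^2 - 561x + 261
D ∇ (D ∘ ∇) f = -450x^2 + 900x - 561


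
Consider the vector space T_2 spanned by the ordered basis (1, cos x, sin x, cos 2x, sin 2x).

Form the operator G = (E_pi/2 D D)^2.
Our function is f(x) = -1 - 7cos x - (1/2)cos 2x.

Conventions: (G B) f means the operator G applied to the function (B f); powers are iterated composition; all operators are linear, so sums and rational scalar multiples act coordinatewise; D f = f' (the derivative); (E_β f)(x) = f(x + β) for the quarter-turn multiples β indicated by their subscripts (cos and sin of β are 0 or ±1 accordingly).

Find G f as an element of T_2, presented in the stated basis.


the image equals g(x) = 7cos x - 8cos 2x

D f = 7sin x + sin 2x
D D f = 7cos x + 2cos 2x
E_pi/2 (D D) f = -7sin x - 2cos 2x
D (E_pi/2 D D) f = -7cos x + 4sin 2x
D D (E_pi/2 D D) f = 7sin x + 8cos 2x
E_pi/2 (D D) (E_pi/2 D D) f = 7cos x - 8cos 2x


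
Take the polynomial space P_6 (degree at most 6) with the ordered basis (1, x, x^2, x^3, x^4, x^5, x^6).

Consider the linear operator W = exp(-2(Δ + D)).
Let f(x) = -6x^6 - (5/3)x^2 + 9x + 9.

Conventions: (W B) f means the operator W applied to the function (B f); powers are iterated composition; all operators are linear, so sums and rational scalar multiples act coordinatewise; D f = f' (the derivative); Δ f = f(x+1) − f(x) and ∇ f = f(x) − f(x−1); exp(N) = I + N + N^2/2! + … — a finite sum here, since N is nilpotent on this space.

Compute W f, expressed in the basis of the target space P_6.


order-1 term: 144x^5 + 180x^4 + 240x^3 + 180x^2 + (256/3)x - 62/3
order-2 term: -1440x^4 - 2880x^3 - 3960x^2 - 2880x - 2744/3
order-3 term: 7680x^3 + 17280x^2 + 20160x + 9360
order-4 term: -23040x^2 - 46080x - 32640
order-5 term: 36864x + 46080
order-6 term: -24576
the series for exp(-2(Δ + D)) f terminates at order 6
exp(-2(Δ + D)) f = -6x^6 + 144x^5 - 1260x^4 + 5040x^3 - (28625/3)x^2 + (24475/3)x - 8107/3

the result is g(x) = -6x^6 + 144x^5 - 1260x^4 + 5040x^3 - (28625/3)x^2 + (24475/3)x - 8107/3


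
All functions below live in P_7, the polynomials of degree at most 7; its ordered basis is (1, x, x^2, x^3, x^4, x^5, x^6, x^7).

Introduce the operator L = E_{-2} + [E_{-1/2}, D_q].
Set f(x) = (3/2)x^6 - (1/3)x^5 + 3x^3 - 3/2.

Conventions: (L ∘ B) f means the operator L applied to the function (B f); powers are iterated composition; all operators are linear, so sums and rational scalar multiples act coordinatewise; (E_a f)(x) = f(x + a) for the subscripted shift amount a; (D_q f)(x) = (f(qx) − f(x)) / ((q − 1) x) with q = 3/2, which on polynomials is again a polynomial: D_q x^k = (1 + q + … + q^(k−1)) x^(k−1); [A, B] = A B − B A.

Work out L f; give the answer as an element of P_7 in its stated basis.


g(x) = (3/2)x^6 - (55/3)x^5 + (28703/384)x^4 - (27659/128)x^3 + (88289/256)x^2 - (842603/3072)x + 167149/2048

E_{-2} f = (3/2)x^6 - (55/3)x^5 + (280/3)x^4 - (751/3)x^3 + (1106/3)x^2 - (836/3)x + 487/6
D_q f = (1995/64)x^5 - (211/48)x^4 + (57/4)x^2
E_{-1/2} D_q f = (1995/64)x^5 - (31613/384)x^4 + (33301/384)x^3 - (8015/256)x^2 - (7099/3072)x + 14215/6144
E_{-1/2} f = (3/2)x^6 - (29/6)x^5 + (155/24)x^4 - (19/12)x^3 - (257/96)x^2 + (179/96)x - 707/384
D_q E_{-1/2} f = (1995/64)x^5 - (6119/96)x^4 + (10075/192)x^3 - (361/48)x^2 - (1285/192)x + 179/96
[E_{-1/2}, D_q] f = -(2379/128)x^4 + (13151/384)x^3 - (18269/768)x^2 + (4487/1024)x + 2759/6144
(E_{-2} + [E_{-1/2}, D_q]) f = (3/2)x^6 - (55/3)x^5 + (28703/384)x^4 - (27659/128)x^3 + (88289/256)x^2 - (842603/3072)x + 167149/2048


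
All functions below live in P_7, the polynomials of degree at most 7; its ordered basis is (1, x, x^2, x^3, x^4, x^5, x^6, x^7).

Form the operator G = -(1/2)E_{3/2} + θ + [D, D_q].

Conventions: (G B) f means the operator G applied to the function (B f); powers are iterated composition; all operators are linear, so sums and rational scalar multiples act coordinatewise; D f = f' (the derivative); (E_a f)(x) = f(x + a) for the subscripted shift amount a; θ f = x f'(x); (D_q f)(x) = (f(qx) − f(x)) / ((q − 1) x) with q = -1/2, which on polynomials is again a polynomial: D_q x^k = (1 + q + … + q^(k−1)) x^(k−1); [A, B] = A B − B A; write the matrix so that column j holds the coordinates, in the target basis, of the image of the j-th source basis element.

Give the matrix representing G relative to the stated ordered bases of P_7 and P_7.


image of 1: -1/2
image of x: (1/2)x - 3/4
image of x^2: (3/2)x^2 - (3/2)x - 21/8
image of x^3: (5/2)x^3 - (9/4)x^2 - (27/8)x - 27/16
image of x^4: (7/2)x^4 - 3x^3 - (63/8)x^2 - (27/4)x - 81/32
image of x^5: (9/2)x^5 - (15/4)x^4 - (93/8)x^3 - (135/8)x^2 - (405/32)x - 243/64
image of x^6: (11/2)x^6 - (9/2)x^5 - (567/32)x^4 - (135/4)x^3 - (1215/32)x^2 - (729/32)x - 729/128
image of x^7: (13/2)x^7 - (21/4)x^6 - (387/16)x^5 - (945/16)x^4 - (2835/32)x^3 - (5103/64)x^2 - (5103/128)x - 2187/256
each image's coordinates form column j of the matrix

the matrix is [[-1/2, -3/4, -21/8, -27/16, -81/32, -243/64, -729/128, -2187/256]; [0, 1/2, -3/2, -27/8, -27/4, -405/32, -729/32, -5103/128]; [0, 0, 3/2, -9/4, -63/8, -135/8, -1215/32, -5103/64]; [0, 0, 0, 5/2, -3, -93/8, -135/4, -2835/32]; [0, 0, 0, 0, 7/2, -15/4, -567/32, -945/16]; [0, 0, 0, 0, 0, 9/2, -9/2, -387/16]; [0, 0, 0, 0, 0, 0, 11/2, -21/4]; [0, 0, 0, 0, 0, 0, 0, 13/2]] (rows listed top to bottom)


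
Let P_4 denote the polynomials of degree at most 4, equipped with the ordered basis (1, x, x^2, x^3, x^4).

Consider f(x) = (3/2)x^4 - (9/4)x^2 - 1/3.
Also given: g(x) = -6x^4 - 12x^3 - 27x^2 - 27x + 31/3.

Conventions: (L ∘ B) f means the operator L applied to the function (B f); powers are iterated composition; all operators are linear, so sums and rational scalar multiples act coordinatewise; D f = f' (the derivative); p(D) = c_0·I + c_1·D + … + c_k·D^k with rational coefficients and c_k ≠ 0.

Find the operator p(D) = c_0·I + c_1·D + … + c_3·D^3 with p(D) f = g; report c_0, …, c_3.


D^0 f = (3/2)x^4 - (9/4)x^2 - 1/3
D^1 f = 6x^3 - (9/2)x
D^2 f = 18x^2 - 9/2
D^3 f = 36x
matching coefficients of g against c_0 f + c_1 Df + … from the top degree down determines the c_i
solution: c_0 = -4, c_1 = -2, c_2 = -2, c_3 = -1

p(D) = -4·I − 2·D − 2·D^2 − D^3, i.e. c_0 = -4, c_1 = -2, c_2 = -2, c_3 = -1


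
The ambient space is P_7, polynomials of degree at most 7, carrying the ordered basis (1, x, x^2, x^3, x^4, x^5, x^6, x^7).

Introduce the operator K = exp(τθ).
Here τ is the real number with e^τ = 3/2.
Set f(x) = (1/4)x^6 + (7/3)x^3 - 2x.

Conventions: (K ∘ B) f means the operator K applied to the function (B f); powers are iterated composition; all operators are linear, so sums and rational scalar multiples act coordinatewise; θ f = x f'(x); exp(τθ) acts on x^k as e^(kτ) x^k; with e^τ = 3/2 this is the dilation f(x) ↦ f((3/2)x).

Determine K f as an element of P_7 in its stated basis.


exp(τθ) x^k = e^(kτ) x^k; with e^τ = 3/2 this sends x^k to (3/2)^k x^k
x ↦ 3/2 x
x^3 ↦ 27/8 x^3
x^6 ↦ 729/64 x^6
applying this coordinatewise to f: exp(τθ) f = (729/256)x^6 + (63/8)x^3 - 3x

g(x) = (729/256)x^6 + (63/8)x^3 - 3x
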